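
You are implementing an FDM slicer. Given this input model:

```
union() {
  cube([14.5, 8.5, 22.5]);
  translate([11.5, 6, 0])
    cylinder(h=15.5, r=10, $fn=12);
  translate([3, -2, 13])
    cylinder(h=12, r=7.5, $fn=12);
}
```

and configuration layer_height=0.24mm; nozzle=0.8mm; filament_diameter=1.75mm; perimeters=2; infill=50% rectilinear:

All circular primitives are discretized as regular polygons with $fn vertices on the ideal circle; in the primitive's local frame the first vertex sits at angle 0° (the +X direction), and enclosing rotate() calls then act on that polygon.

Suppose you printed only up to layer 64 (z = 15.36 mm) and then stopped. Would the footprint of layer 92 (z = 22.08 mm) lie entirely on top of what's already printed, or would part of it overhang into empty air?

Compare the two slices. At z = 15.36: the 14.5×8.5 cube contributes its full rectangle (area 123.25 mm²); the cylinder at (11.5, 6): section is a regular 12-gon, circumradius r=10 (area = (12/2)·10.000²·sin(360°/12) = 300.00 mm²); the cylinder at (3, -2): section is a regular 12-gon, circumradius r=7.5 (area = (12/2)·7.500²·sin(360°/12) = 168.75 mm²); Taking the union: the regions partially overlap — summed areas 592.00 mm² minus the doubly-counted overlap 162.90 mm² gives 429.10 mm² — area = 429.10 mm². At z = 22.08: the cube is present — its section is the full 14.5×8.5 rectangle (area 123.25 mm²); the cylinder at (11.5, 6) is not intersected at this z (z outside [0, 15.5]); the r=7.5 cylinder at (3, -2) gives a regular 12-gon of circumradius 7.5 (constant along its height) (area = (12/2)·7.500²·sin(360°/12) = 168.75 mm²); Taking the union: the regions partially overlap — summed areas 292.00 mm² minus the doubly-counted overlap 43.02 mm² gives 248.98 mm² — area = 248.98 mm². Checking containment: the cross-section at z = 22.08 is a subset of the cross-section at z = 15.36.

entirely on top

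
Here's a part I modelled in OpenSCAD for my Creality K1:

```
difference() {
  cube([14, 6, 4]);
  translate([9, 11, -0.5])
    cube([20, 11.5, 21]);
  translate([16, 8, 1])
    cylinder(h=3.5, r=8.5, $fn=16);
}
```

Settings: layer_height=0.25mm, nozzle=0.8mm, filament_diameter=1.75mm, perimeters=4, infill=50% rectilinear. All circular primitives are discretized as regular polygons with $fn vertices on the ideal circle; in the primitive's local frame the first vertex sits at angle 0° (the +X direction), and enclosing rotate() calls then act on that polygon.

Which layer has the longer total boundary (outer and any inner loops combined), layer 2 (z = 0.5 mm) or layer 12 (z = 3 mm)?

Layer 2 (z = 0.5): the cube (footprint 14×6) is included at this height (perimeter 40.00 mm); the 20×11.5 cube at (9, 11) contributes its full rectangle (perimeter 63.00 mm); the cylinder at (16, 8) is absent (z outside [1, 4.5]); Subtracting the remaining from the first: starting from the 14×6 cube, the 20×11.5 cube at (9, 11) misses the remaining region (no effect) — boundary = 40.00 mm. So its perimeter = 40.00 mm. Layer 12 (z = 3): the cube is present — its section is the full 14×6 rectangle (perimeter 40.00 mm); the 20×11.5 cube at (9, 11) contributes its full rectangle (perimeter 63.00 mm); the r=8.5 cylinder at (16, 8) gives a regular 16-gon of circumradius 8.5 (constant along its height) (perimeter = 2·16·8.500·sin(180°/16) = 53.06 mm); Subtracting the remaining from the first: starting from the 14×6 cube, the 20×11.5 cube at (9, 11) misses the remaining region (no effect); the r=8.5 cylinder at (16, 8) partially overlaps it — only the 26.07 mm² overlap (of its 221.19 mm²) is removed, clipping the outline — boundary = 36.05 mm. So its perimeter = 36.05 mm. Layer 2 is larger (40.00 vs 36.05 mm).

layer 2 (z = 0.5 mm)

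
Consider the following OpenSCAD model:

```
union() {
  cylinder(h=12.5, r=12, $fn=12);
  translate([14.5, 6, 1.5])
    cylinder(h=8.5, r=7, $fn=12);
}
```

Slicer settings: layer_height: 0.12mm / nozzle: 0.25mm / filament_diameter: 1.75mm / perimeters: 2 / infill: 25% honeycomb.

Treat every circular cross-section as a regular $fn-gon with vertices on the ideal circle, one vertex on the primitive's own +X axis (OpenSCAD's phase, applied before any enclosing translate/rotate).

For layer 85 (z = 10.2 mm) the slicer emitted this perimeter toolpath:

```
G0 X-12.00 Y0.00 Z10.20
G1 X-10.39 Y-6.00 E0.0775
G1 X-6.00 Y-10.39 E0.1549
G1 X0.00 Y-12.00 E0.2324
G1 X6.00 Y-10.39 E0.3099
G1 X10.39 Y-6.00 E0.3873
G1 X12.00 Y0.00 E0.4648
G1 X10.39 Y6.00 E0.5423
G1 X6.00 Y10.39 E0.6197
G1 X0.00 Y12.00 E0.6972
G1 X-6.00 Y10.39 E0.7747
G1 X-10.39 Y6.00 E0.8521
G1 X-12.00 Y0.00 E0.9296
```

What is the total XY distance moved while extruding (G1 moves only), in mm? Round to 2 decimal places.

74.53 mm

Sum the Euclidean lengths of each G1 segment: total = 74.53 mm.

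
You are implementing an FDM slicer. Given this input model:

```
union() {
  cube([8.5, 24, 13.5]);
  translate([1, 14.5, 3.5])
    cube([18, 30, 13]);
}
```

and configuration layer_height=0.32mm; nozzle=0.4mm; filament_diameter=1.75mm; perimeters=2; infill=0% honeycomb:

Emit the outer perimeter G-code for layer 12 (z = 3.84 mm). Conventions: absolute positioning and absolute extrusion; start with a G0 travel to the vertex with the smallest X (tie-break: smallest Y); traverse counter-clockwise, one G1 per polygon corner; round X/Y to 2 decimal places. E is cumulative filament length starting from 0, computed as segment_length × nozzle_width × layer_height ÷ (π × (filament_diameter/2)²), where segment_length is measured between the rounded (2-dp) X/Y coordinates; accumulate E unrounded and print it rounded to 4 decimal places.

G0 X0.00 Y0.00 Z3.84
G1 X8.50 Y0.00 E0.4523
G1 X8.50 Y14.50 E1.2240
G1 X19.00 Y14.50 E1.7827
G1 X19.00 Y44.50 E3.3792
G1 X1.00 Y44.50 E4.3371
G1 X1.00 Y24.00 E5.4281
G1 X0.00 Y24.00 E5.4813
G1 X0.00 Y0.00 E6.7585

At z = 3.84 mm: the 8.5×24 cube contributes its full rectangle; the cube at (1, 14.5) (footprint 18×30) is included at this height; Combining (union): the regions partially overlap (shared area 71.25 mm²), so overlapping operands fuse into one piece — 1 connected region. The outline is a single polygon with 8 vertices. Extrusion per mm of travel: 0.4 × 0.32 / (π × 0.875²) = 0.053216. Accumulating E over each segment gives final E = 6.7585.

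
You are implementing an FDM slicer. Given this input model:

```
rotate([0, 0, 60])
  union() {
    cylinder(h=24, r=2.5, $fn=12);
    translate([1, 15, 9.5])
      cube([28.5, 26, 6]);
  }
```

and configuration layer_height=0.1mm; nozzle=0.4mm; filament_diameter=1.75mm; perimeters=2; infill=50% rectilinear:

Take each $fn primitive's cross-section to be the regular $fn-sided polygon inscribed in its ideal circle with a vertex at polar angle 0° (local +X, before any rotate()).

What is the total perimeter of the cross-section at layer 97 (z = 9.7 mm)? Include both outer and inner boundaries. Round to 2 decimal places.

124.53 mm

At z = 9.7 mm: the r=2.5 cylinder contributes a regular 12-gon of circumradius 2.5 (perimeter = 2·12·2.500·sin(180°/12) = 15.53 mm); the cube at (1, 15) is present — its section is the full 28.5×26 rectangle (perimeter 109.00 mm); Taking the union: the 2 present regions are separate (no shared area or edge), so areas and boundary lengths simply add and each stays a separate island — boundary = 124.53 mm; (whole slice rotated 60° about Z — lengths, areas and connectivity unchanged). Overall, the cross-section has 2 separate islands. Total boundary length (outer) = 124.53 mm.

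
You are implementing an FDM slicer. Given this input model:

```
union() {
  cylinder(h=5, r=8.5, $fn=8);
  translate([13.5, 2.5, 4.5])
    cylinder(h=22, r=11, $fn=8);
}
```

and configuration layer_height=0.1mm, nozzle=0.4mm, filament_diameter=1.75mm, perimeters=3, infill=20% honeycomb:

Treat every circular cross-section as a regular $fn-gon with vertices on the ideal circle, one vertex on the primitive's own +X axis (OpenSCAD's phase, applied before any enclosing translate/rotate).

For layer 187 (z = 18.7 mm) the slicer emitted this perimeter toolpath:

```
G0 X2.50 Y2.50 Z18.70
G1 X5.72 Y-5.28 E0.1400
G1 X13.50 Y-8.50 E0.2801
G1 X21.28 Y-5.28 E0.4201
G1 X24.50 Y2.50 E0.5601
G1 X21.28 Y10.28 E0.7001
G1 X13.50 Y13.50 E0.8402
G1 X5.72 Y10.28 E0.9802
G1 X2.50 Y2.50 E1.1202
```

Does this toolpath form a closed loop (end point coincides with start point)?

Start point (G0): (2.50, 2.50). End point (last G1): the path returns to the start — closed.

yes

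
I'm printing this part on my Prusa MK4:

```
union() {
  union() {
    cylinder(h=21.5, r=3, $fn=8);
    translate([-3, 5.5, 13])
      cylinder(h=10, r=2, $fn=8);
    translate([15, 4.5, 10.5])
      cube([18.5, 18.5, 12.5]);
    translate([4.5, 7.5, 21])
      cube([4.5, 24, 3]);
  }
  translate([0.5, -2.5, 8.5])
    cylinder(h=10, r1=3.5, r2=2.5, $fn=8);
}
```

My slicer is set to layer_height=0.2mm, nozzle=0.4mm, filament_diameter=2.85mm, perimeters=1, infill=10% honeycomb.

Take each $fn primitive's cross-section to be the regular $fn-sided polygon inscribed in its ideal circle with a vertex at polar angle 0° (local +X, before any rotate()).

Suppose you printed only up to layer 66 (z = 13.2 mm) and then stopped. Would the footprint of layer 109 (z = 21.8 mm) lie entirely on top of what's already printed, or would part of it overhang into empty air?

Compare the two slices. At z = 13.2: the r=3 cylinder gives a regular 8-gon of circumradius 3 (constant along its height) (area = (8/2)·3.000²·sin(360°/8) = 25.46 mm²); the r=2 cylinder at (-3, 5.5) gives a regular 8-gon of circumradius 2 (constant along its height) (area = (8/2)·2.000²·sin(360°/8) = 11.31 mm²); the 18.5×18.5 cube at (15, 4.5) contributes its full rectangle (area 342.25 mm²); the cube at (4.5, 7.5) does not reach this height (z outside [21, 24]); Merging all regions: the 3 present regions are separate (no shared area or edge), so areas and boundary lengths simply add and each stays a separate island — area = 379.02 mm²; the cone at (0.5, -2.5): at t=0.470 of its height the radius interpolates to r₁+(r₂−r₁)t = 3.030, giving a regular 8-gon of that circumradius (area = (8/2)·3.030²·sin(360°/8) = 25.97 mm²); Merging all regions: the regions partially overlap — summed areas 404.99 mm² minus the doubly-counted overlap 11.63 mm² gives 393.36 mm² — area = 393.36 mm². At z = 21.8: the cylinder is not intersected at this z (z outside [0, 21.5]); the r=2 cylinder at (-3, 5.5) contributes a regular 8-gon of circumradius 2 (area = (8/2)·2.000²·sin(360°/8) = 11.31 mm²); the cube at (15, 4.5) (footprint 18.5×18.5) is included at this height (area 342.25 mm²); the cube at (4.5, 7.5) (footprint 4.5×24) is included at this height (area 108.00 mm²); Combining (union): the 3 present regions are separate (no shared area or edge), so areas and boundary lengths simply add and each stays a separate island — area = 461.56 mm²; the cone at (0.5, -2.5) is absent (z outside [8.5, 18.5]); Taking the union: only the result so far is present, so the union is just that shape — area = 461.56 mm². Checking containment: at z = 21.8 the cross-section extends beyond the z = 13.2 cross-section by about 108.00 mm².

part overhangs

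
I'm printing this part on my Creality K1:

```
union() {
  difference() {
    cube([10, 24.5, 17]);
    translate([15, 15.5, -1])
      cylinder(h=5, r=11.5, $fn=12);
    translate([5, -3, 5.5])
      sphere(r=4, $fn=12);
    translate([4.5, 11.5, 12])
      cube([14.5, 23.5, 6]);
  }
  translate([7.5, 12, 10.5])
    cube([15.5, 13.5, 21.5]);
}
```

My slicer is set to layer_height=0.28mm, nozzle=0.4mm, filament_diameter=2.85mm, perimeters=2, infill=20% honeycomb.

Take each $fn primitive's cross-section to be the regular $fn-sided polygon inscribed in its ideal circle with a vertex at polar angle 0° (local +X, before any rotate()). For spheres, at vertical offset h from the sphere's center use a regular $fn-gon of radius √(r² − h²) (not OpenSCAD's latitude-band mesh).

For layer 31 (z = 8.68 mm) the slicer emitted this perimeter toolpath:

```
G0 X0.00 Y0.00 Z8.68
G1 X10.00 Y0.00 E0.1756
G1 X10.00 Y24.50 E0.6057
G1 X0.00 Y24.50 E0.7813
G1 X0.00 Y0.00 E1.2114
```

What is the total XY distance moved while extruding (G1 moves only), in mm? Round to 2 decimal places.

69.00 mm

Sum the Euclidean lengths of each G1 segment: total = 69.00 mm.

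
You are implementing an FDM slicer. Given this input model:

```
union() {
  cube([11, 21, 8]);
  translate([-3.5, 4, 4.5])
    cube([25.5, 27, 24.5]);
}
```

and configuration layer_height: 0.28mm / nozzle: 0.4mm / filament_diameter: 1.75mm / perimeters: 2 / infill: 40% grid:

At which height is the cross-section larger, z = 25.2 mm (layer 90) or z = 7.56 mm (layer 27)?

Layer 90 (z = 25.2): the cube does not reach this height (z outside [0, 8]); the cube at (-3.5, 4) (footprint 25.5×27) is included at this height (area 688.50 mm²); Taking the union: only the 25.5×27 cube at (-3.5, 4) is present, so the union is just that shape — area = 688.50 mm². So its area = 688.50 mm². Layer 27 (z = 7.56): the cube is present — its section is the full 11×21 rectangle (area 231.00 mm²); the 25.5×27 cube at (-3.5, 4) contributes its full rectangle (area 688.50 mm²); Combining (union): the regions partially overlap — summed areas 919.50 mm² minus the doubly-counted overlap 187.00 mm² gives 732.50 mm² — area = 732.50 mm². So its area = 732.50 mm². Layer 27 is larger (732.50 vs 688.50 mm²).

layer 27 (z = 7.56 mm)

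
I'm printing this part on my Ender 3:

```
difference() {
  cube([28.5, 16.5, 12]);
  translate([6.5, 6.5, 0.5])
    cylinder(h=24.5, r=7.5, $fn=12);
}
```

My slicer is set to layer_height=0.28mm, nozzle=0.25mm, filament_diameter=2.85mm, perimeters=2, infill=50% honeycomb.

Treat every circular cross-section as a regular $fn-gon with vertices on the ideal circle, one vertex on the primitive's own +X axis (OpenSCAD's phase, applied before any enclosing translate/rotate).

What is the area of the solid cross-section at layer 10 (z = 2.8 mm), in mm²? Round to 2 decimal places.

At z = 2.8 mm: the cube is present — its section is the full 28.5×16.5 rectangle (area 470.25 mm²); the r=7.5 cylinder at (6.5, 6.5) gives a regular 12-gon of circumradius 7.5 (constant along its height) (area = (12/2)·7.500²·sin(360°/12) = 168.75 mm²); After the difference (first − rest): starting from the 28.5×16.5 cube (470.25 mm²), the r=7.5 cylinder at (6.5, 6.5) partially overlaps it — only the 161.29 mm² overlap (of its 168.75 mm²) is removed, clipping the outline — area = 308.96 mm². Overall, the cross-section has 2 separate islands. Net area = 308.96 mm².

308.96 mm²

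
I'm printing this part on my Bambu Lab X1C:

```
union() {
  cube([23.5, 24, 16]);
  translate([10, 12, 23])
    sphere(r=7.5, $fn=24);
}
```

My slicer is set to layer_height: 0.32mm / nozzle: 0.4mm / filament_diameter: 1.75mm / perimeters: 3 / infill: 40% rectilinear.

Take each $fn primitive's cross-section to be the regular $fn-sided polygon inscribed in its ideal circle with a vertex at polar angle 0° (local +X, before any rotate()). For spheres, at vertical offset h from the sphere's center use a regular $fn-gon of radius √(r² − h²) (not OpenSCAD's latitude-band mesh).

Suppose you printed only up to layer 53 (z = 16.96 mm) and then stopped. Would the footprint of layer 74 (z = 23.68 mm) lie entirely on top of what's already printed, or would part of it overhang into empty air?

part overhangs

Compare the two slices. At z = 16.96: the cube is not intersected at this z (z outside [0, 16]); the r=7.5 sphere at (10, 12) slices to a regular 24-gon of circumradius 4.446 (√(r²−h²) with h=6.04 from center) (area = (24/2)·4.446²·sin(360°/24) = 61.40 mm²); Combining (union): only the r=7.5 sphere at (10, 12) is present, so the union is just that shape — area = 61.40 mm². At z = 23.68: the cube is absent (z outside [0, 16]); the sphere at (10, 12): section is a regular 24-gon, circumradius = √(r²−h²) = √(7.5²−0.68²) = 7.469 (area = (24/2)·7.469²·sin(360°/24) = 173.27 mm²); Merging all regions: only the r=7.5 sphere at (10, 12) is present, so the union is just that shape — area = 173.27 mm². Checking containment: at z = 23.68 the cross-section extends beyond the z = 16.96 cross-section by about 111.87 mm².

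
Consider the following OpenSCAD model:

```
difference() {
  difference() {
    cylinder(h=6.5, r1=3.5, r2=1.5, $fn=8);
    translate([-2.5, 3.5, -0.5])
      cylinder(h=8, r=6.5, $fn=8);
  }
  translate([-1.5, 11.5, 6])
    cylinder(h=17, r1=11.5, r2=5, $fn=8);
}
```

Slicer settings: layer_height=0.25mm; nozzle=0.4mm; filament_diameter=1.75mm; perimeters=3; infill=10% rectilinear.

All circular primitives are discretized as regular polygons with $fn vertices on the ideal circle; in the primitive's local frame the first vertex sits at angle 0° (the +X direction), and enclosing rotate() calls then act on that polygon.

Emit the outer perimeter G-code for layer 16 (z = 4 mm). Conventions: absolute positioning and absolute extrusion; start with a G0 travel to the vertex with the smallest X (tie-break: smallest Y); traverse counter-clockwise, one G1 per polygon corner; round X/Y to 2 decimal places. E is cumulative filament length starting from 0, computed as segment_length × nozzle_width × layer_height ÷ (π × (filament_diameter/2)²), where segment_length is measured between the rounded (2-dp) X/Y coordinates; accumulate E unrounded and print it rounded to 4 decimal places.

G0 X-0.37 Y-2.12 Z4.00
G1 X0.00 Y-2.27 E0.0166
G1 X1.60 Y-1.60 E0.0887
G1 X1.76 Y-1.24 E0.1051
G1 X-0.37 Y-2.12 E0.2009

At z = 4 mm: the cone: at t=0.615 of its height the radius interpolates to r₁+(r₂−r₁)t = 2.269, giving a regular 8-gon of that circumradius; the cylinder at (-2.5, 3.5): section is a regular 8-gon, circumradius r=6.5; After the difference (first − rest): starting from the cone, the r=6.5 cylinder at (-2.5, 3.5) partially overlaps it — only the 14.00 mm² overlap (of its 119.50 mm²) is removed, clipping the outline — 1 connected region; the cone at (-1.5, 11.5) is not intersected at this z (z outside [6, 23]); After the difference (first − rest): none of the subtracted shapes is present at this height, so the result so far is unchanged — 1 connected region. The outline is a single polygon with 4 vertices. Extrusion per mm of travel: 0.4 × 0.25 / (π × 0.875²) = 0.041575. Accumulating E over each segment gives final E = 0.2009.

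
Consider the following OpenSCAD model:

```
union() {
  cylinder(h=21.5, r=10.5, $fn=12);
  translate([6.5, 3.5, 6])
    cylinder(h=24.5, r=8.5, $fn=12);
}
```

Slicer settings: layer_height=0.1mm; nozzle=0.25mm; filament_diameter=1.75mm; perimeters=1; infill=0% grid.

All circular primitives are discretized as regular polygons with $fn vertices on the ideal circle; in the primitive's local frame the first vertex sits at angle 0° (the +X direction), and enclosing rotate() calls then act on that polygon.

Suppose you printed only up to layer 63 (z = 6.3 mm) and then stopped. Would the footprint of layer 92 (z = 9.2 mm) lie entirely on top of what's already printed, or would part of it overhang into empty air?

entirely on top

Compare the two slices. At z = 6.3: the r=10.5 cylinder gives a regular 12-gon of circumradius 10.5 (constant along its height) (area = (12/2)·10.500²·sin(360°/12) = 330.75 mm²); the r=8.5 cylinder at (6.5, 3.5) contributes a regular 12-gon of circumradius 8.5 (area = (12/2)·8.500²·sin(360°/12) = 216.75 mm²); Combining (union): the regions partially overlap — summed areas 547.50 mm² minus the doubly-counted overlap 134.80 mm² gives 412.70 mm² — area = 412.70 mm². At z = 9.2: the cylinder: section is a regular 12-gon, circumradius r=10.5 (area = (12/2)·10.500²·sin(360°/12) = 330.75 mm²); the r=8.5 cylinder at (6.5, 3.5) gives a regular 12-gon of circumradius 8.5 (constant along its height) (area = (12/2)·8.500²·sin(360°/12) = 216.75 mm²); Combining (union): the regions partially overlap — summed areas 547.50 mm² minus the doubly-counted overlap 134.80 mm² gives 412.70 mm² — area = 412.70 mm². Checking containment: the cross-section at z = 9.2 is a subset of the cross-section at z = 6.3.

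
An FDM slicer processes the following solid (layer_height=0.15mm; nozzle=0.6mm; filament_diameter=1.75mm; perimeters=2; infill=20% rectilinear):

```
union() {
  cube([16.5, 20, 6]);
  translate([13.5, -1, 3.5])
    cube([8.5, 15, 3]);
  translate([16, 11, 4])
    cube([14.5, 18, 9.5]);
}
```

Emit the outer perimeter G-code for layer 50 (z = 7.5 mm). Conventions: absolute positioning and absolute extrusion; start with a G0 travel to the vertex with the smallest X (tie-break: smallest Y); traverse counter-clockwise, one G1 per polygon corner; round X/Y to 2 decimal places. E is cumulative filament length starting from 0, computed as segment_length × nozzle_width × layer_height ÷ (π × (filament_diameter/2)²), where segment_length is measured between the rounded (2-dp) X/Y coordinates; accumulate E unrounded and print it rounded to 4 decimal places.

G0 X16.00 Y11.00 Z7.50
G1 X30.50 Y11.00 E0.5426
G1 X30.50 Y29.00 E1.2161
G1 X16.00 Y29.00 E1.7586
G1 X16.00 Y11.00 E2.4321

At z = 7.5 mm: the cube is absent (z outside [0, 6]); the cube at (13.5, -1) is not intersected at this z (z outside [3.5, 6.5]); the cube at (16, 11) is present — its section is the full 14.5×18 rectangle; Merging all regions: only the 14.5×18 cube at (16, 11) is present, so the union is just that shape — 1 connected region. The outline is a single polygon with 4 vertices. Extrusion per mm of travel: 0.6 × 0.15 / (π × 0.875²) = 0.037418. Accumulating E over each segment gives final E = 2.4321.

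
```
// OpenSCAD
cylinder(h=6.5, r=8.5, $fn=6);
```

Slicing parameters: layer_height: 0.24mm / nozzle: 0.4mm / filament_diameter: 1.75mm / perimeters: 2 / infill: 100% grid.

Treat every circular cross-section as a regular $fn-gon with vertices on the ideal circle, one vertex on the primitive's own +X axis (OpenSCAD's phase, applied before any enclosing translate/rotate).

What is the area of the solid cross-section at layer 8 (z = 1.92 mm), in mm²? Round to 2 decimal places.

At z = 1.92 mm: the cylinder: section is a regular 6-gon, circumradius r=8.5 (area = (6/2)·8.500²·sin(360°/6) = 187.71 mm²). Overall, the cross-section is a single solid region. Net area = 187.71 mm².

187.71 mm²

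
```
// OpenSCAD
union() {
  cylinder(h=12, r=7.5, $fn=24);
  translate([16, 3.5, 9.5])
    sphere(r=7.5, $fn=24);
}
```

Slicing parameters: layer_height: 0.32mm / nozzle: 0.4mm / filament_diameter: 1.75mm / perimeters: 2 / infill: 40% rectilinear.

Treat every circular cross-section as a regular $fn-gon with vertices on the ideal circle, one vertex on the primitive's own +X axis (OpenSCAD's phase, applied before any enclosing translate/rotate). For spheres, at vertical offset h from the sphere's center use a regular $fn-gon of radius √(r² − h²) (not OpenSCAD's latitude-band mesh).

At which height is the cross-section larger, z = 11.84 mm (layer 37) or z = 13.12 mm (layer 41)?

Layer 37 (z = 11.84): the r=7.5 cylinder contributes a regular 24-gon of circumradius 7.5 (area = (24/2)·7.500²·sin(360°/24) = 174.70 mm²); the r=7.5 sphere at (16, 3.5) slices to a regular 24-gon of circumradius 7.126 (√(r²−h²) with h=2.34 from center) (area = (24/2)·7.126²·sin(360°/24) = 157.70 mm²); Taking the union: the 2 present regions are separate (no shared area or edge), so areas and boundary lengths simply add and each stays a separate island — area = 332.40 mm². So its area = 332.40 mm². Layer 41 (z = 13.12): the cylinder does not reach this height (z outside [0, 12]); the r=7.5 sphere at (16, 3.5) contributes a regular 24-gon of circumradius √(7.5²−3.62²) = 6.569 (area = (24/2)·6.569²·sin(360°/24) = 134.00 mm²); Merging all regions: only the r=7.5 sphere at (16, 3.5) is present, so the union is just that shape — area = 134.00 mm². So its area = 134.00 mm². Layer 37 is larger (332.40 vs 134.00 mm²).

layer 37 (z = 11.84 mm)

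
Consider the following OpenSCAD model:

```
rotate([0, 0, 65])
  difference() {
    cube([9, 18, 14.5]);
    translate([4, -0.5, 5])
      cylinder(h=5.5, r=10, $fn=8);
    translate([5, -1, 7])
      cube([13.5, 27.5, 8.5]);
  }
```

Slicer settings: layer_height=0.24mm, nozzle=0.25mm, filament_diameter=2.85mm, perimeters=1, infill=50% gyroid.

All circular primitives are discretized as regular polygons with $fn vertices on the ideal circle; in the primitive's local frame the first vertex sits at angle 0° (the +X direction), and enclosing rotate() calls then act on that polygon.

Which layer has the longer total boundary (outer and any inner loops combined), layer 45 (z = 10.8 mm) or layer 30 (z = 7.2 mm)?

layer 45 (z = 10.8 mm)

Layer 45 (z = 10.8): the 9×18 cube contributes its full rectangle (perimeter 54.00 mm); the cylinder at (4, -0.5) is absent (z outside [5, 10.5]); the cube at (5, -1) is present — its section is the full 13.5×27.5 rectangle (perimeter 82.00 mm); Taking the first minus the rest: starting from the 9×18 cube, the 13.5×27.5 cube at (5, -1) partially overlaps it — only the 72.00 mm² overlap (of its 371.25 mm²) is removed, clipping the outline — boundary = 46.00 mm; (rotated 65° about Z; rotation is an isometry so areas/perimeters/island counts are preserved). So its perimeter = 46.00 mm. Layer 30 (z = 7.2): the 9×18 cube contributes its full rectangle (perimeter 54.00 mm); the r=10 cylinder at (4, -0.5) gives a regular 8-gon of circumradius 10 (constant along its height) (perimeter = 2·8·10.000·sin(180°/8) = 61.23 mm); the cube at (5, -1) is present — its section is the full 13.5×27.5 rectangle (perimeter 82.00 mm); After the difference (first − rest): starting from the 9×18 cube, the r=10 cylinder at (4, -0.5) partially overlaps it — only the 77.01 mm² overlap (of its 282.84 mm²) is removed, clipping the outline; the 13.5×27.5 cube at (5, -1) partially overlaps it — only the 38.97 mm² overlap (of its 371.25 mm²) is removed, clipping the outline — boundary = 29.48 mm; (whole slice rotated 65° about Z — lengths, areas and connectivity unchanged). So its perimeter = 29.48 mm. Layer 45 is larger (46.00 vs 29.48 mm).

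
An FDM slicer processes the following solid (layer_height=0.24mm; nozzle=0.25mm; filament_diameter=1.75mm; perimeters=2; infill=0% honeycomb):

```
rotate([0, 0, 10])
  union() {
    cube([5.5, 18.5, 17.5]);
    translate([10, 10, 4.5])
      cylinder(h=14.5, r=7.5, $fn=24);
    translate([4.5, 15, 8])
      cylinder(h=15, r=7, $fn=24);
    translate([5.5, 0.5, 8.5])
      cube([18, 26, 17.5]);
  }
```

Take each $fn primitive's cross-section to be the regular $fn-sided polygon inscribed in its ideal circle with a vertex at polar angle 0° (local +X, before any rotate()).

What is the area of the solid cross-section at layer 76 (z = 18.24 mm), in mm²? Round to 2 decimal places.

564.78 mm²

At z = 18.24 mm: the cube is absent (z outside [0, 17.5]); the r=7.5 cylinder at (10, 10) gives a regular 24-gon of circumradius 7.5 (constant along its height) (area = (24/2)·7.500²·sin(360°/24) = 174.70 mm²); the r=7 cylinder at (4.5, 15) contributes a regular 24-gon of circumradius 7 (area = (24/2)·7.000²·sin(360°/24) = 152.19 mm²); the 18×26 cube at (5.5, 0.5) contributes its full rectangle (area 468.00 mm²); Taking the union: the regions partially overlap — summed areas 794.89 mm² minus the doubly-counted overlap 230.11 mm² gives 564.78 mm² — area = 564.78 mm²; (rotated 10° about Z; rotation is an isometry so areas/perimeters/island counts are preserved). Overall, the cross-section is a single solid region. Net area = 564.78 mm².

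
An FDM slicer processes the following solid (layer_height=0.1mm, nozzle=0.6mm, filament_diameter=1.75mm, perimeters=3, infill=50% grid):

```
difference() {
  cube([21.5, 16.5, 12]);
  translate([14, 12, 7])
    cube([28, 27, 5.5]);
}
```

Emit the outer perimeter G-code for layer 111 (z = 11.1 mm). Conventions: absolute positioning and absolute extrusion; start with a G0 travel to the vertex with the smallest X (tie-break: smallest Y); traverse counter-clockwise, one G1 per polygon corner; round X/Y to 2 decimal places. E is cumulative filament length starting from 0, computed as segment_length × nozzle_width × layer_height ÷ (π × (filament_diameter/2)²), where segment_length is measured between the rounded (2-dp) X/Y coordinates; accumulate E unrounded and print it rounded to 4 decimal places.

At z = 11.1 mm: the cube (footprint 21.5×16.5) is included at this height; the cube at (14, 12) is present — its section is the full 28×27 rectangle; After the difference (first − rest): starting from the 21.5×16.5 cube, the 28×27 cube at (14, 12) partially overlaps it — only the 33.75 mm² overlap (of its 756.00 mm²) is removed, clipping the outline — 1 connected region. The outline is a single polygon with 6 vertices. Extrusion per mm of travel: 0.6 × 0.1 / (π × 0.875²) = 0.024945. Accumulating E over each segment gives final E = 1.8958.

G0 X0.00 Y0.00 Z11.10
G1 X21.50 Y0.00 E0.5363
G1 X21.50 Y12.00 E0.8357
G1 X14.00 Y12.00 E1.0227
G1 X14.00 Y16.50 E1.1350
G1 X0.00 Y16.50 E1.4842
G1 X0.00 Y0.00 E1.8958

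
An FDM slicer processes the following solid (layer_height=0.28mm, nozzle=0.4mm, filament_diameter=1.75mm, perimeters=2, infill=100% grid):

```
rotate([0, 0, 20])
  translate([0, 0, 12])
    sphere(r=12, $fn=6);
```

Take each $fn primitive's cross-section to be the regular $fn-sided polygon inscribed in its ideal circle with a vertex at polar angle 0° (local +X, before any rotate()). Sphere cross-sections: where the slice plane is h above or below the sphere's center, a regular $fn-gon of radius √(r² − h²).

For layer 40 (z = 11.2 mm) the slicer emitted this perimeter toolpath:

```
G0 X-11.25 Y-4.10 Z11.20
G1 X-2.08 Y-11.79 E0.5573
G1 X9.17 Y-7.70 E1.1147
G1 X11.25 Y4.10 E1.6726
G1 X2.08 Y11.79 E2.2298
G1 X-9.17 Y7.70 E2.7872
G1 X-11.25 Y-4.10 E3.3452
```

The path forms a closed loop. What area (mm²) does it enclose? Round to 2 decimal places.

372.46 mm²

Apply the shoelace formula to the sequence of (X, Y) vertices; enclosed area = 372.46 mm².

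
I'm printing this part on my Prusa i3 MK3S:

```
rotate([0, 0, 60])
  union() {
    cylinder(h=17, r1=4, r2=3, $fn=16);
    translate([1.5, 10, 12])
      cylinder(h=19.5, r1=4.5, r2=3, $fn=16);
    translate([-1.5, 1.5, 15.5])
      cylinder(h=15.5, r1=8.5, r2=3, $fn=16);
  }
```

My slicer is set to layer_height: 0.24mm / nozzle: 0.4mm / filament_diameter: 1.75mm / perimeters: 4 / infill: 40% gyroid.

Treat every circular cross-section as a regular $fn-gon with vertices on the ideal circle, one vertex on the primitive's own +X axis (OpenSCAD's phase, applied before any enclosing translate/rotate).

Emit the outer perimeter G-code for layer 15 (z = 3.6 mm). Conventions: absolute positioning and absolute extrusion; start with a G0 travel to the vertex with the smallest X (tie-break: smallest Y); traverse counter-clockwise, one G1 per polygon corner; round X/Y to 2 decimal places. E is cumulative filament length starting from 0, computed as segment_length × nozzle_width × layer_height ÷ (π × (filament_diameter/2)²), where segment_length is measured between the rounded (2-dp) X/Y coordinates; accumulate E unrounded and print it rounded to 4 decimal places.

G0 X-3.76 Y0.49 Z3.60
G1 X-3.66 Y-0.98 E0.0588
G1 X-3.01 Y-2.31 E0.1179
G1 X-1.89 Y-3.28 E0.1770
G1 X-0.49 Y-3.76 E0.2361
G1 X0.98 Y-3.66 E0.2949
G1 X2.31 Y-3.01 E0.3540
G1 X3.28 Y-1.89 E0.4131
G1 X3.76 Y-0.49 E0.4722
G1 X3.66 Y0.98 E0.5310
G1 X3.01 Y2.31 E0.5901
G1 X1.89 Y3.28 E0.6492
G1 X0.49 Y3.76 E0.7083
G1 X-0.98 Y3.66 E0.7671
G1 X-2.31 Y3.01 E0.8262
G1 X-3.28 Y1.89 E0.8853
G1 X-3.76 Y0.49 E0.9444

At z = 3.6 mm: the cone: at t=0.212 of its height the radius interpolates to r₁+(r₂−r₁)t = 3.788, giving a regular 16-gon of that circumradius; the cone at (1.5, 10) is not intersected at this z (z outside [12, 31.5]); the cone at (-1.5, 1.5) is not intersected at this z (z outside [15.5, 31]); Combining (union): only the cone is present, so the union is just that shape — 1 connected region; (rotated 60° about Z; rotation is an isometry so areas/perimeters/island counts are preserved). The outline is a single polygon with 16 vertices. Extrusion per mm of travel: 0.4 × 0.24 / (π × 0.875²) = 0.039912. Accumulating E over each segment gives final E = 0.9444.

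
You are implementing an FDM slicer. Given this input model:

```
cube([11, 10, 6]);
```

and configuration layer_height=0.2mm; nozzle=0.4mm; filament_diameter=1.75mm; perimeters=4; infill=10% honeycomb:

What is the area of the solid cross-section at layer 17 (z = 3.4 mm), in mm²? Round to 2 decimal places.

At z = 3.4 mm: the cube (footprint 11×10) is included at this height (area 110.00 mm²). Overall, the cross-section is a single solid region. Net area = 110.00 mm².

110.00 mm²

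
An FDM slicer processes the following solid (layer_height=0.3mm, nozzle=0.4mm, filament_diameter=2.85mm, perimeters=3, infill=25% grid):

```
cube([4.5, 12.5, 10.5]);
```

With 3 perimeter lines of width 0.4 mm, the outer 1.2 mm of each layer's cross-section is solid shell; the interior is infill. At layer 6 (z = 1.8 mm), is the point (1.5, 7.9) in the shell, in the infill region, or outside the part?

At z = 1.8 mm: the cube (footprint 4.5×12.5) is included at this height. Overall, the cross-section is a single solid region. The nearest boundary edge runs (0.00, 12.50)→(0.00, 0.00); distance from the point to it = 1.50 mm. The point is inside the cross-section and 1.50 mm from the nearest boundary — more than the 1.2 mm shell width (3 × 0.4), so it's in the infill interior.

infill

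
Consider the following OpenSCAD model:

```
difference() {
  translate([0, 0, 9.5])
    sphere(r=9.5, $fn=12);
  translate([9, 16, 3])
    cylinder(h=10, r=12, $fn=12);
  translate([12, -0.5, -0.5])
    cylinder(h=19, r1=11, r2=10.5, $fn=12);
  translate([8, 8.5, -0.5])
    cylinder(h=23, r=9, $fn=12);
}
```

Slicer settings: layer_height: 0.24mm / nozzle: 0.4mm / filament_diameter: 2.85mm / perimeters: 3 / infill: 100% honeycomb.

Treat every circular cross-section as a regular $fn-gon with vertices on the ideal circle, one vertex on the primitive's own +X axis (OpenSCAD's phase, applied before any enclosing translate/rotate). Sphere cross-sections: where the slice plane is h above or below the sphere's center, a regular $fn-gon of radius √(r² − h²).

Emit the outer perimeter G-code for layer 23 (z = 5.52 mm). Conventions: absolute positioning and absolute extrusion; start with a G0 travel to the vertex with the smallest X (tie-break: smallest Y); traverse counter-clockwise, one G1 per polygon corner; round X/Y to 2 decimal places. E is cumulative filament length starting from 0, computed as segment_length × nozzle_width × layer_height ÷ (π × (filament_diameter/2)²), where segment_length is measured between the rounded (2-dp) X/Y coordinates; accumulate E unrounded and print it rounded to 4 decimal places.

G0 X-8.63 Y0.00 Z5.52
G1 X-7.47 Y-4.31 E0.0672
G1 X-4.31 Y-7.47 E0.1344
G1 X0.00 Y-8.63 E0.2016
G1 X4.19 Y-7.50 E0.2669
G1 X2.61 Y-5.92 E0.3005
G1 X1.16 Y-0.50 E0.3849
G1 X1.91 Y2.30 E0.4286
G1 X0.21 Y4.00 E0.4647
G1 X-0.96 Y8.37 E0.5328
G1 X-4.31 Y7.47 E0.5850
G1 X-7.47 Y4.31 E0.6523
G1 X-8.63 Y0.00 E0.7194

At z = 5.52 mm: the r=9.5 sphere contributes a regular 12-gon of circumradius √(9.5²−3.98²) = 8.626; the r=12 cylinder at (9, 16) gives a regular 12-gon of circumradius 12 (constant along its height); the cone at (12, -0.5) (r1=11→r2=10.5) has section circumradius 10.842 here — a regular 12-gon; the r=9 cylinder at (8, 8.5) contributes a regular 12-gon of circumradius 9; Taking the first minus the rest: starting from the r=9.5 sphere, the r=12 cylinder at (9, 16) partially overlaps it — only the 9.61 mm² overlap (of its 432.00 mm²) is removed, clipping the outline; the cone at (12, -0.5) partially overlaps it — only the 67.32 mm² overlap (of its 352.62 mm²) is removed, clipping the outline; the r=9 cylinder at (8, 8.5) partially overlaps it — only the 12.43 mm² overlap (of its 243.00 mm²) is removed, clipping the outline — 1 connected region. The outline is a single polygon with 12 vertices. Extrusion per mm of travel: 0.4 × 0.24 / (π × 1.425²) = 0.015048. Accumulating E over each segment gives final E = 0.7194.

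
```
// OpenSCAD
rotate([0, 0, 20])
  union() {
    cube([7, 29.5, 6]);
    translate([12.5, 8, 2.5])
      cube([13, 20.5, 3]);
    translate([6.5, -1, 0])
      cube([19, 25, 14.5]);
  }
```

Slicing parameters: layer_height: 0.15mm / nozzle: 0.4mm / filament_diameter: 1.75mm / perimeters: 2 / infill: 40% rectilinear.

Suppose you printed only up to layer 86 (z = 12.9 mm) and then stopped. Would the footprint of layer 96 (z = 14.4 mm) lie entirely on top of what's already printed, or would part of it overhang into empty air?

entirely on top

Compare the two slices. At z = 12.9: the cube is not intersected at this z (z outside [0, 6]); the cube at (12.5, 8) is not intersected at this z (z outside [2.5, 5.5]); the 19×25 cube at (6.5, -1) contributes its full rectangle (area 475.00 mm²); Merging all regions: only the 19×25 cube at (6.5, -1) is present, so the union is just that shape — area = 475.00 mm²; (whole slice rotated 20° about Z — lengths, areas and connectivity unchanged). At z = 14.4: the cube does not reach this height (z outside [0, 6]); the cube at (12.5, 8) does not reach this height (z outside [2.5, 5.5]); the cube at (6.5, -1) (footprint 19×25) is included at this height (area 475.00 mm²); Merging all regions: only the 19×25 cube at (6.5, -1) is present, so the union is just that shape — area = 475.00 mm²; (whole slice rotated 20° about Z — lengths, areas and connectivity unchanged). Checking containment: the cross-section at z = 14.4 is a subset of the cross-section at z = 12.9.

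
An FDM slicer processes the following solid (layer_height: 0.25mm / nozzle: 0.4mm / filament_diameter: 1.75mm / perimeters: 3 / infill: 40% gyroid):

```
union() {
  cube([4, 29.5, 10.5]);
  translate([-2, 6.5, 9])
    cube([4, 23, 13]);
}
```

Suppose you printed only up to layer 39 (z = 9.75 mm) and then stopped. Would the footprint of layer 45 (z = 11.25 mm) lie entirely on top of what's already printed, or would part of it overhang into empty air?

entirely on top

Compare the two slices. At z = 9.75: the cube (footprint 4×29.5) is included at this height (area 118.00 mm²); the cube at (-2, 6.5) (footprint 4×23) is included at this height (area 92.00 mm²); Combining (union): the regions partially overlap — summed areas 210.00 mm² minus the doubly-counted overlap 46.00 mm² gives 164.00 mm² — area = 164.00 mm². At z = 11.25: the cube is not intersected at this z (z outside [0, 10.5]); the cube at (-2, 6.5) (footprint 4×23) is included at this height (area 92.00 mm²); Taking the union: only the 4×23 cube at (-2, 6.5) is present, so the union is just that shape — area = 92.00 mm². Checking containment: the cross-section at z = 11.25 is a subset of the cross-section at z = 9.75.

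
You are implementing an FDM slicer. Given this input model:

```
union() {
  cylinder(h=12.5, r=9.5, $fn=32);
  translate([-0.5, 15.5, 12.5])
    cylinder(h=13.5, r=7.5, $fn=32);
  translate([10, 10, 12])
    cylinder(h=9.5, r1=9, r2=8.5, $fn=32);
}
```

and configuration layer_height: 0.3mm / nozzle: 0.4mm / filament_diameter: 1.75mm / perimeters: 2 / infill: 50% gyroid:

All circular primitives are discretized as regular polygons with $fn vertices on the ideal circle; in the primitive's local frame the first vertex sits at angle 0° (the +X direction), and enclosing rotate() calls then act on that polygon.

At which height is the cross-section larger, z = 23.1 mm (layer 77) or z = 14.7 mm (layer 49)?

layer 49 (z = 14.7 mm)

Layer 77 (z = 23.1): the cylinder is absent (z outside [0, 12.5]); the r=7.5 cylinder at (-0.5, 15.5) contributes a regular 32-gon of circumradius 7.5 (area = (32/2)·7.500²·sin(360°/32) = 175.58 mm²); the cone at (10, 10) does not reach this height (z outside [12, 21.5]); Merging all regions: only the r=7.5 cylinder at (-0.5, 15.5) is present, so the union is just that shape — area = 175.58 mm². So its area = 175.58 mm². Layer 49 (z = 14.7): the cylinder is not intersected at this z (z outside [0, 12.5]); the r=7.5 cylinder at (-0.5, 15.5) gives a regular 32-gon of circumradius 7.5 (constant along its height) (area = (32/2)·7.500²·sin(360°/32) = 175.58 mm²); the cone at (10, 10): at t=0.284 of its height the radius interpolates to r₁+(r₂−r₁)t = 8.858, giving a regular 32-gon of that circumradius (area = (32/2)·8.858²·sin(360°/32) = 244.92 mm²); Merging all regions: the regions partially overlap — summed areas 420.50 mm² minus the doubly-counted overlap 34.08 mm² gives 386.42 mm² — area = 386.42 mm². So its area = 386.42 mm². Layer 49 is larger (386.42 vs 175.58 mm²).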